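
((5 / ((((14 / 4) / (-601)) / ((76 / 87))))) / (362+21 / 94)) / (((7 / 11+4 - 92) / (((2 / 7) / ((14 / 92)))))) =43450665280 / 976430016849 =0.04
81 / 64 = 1.27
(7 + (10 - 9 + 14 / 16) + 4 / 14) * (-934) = -239571 / 28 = -8556.11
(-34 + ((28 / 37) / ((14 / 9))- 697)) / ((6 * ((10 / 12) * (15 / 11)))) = -297319 / 2775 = -107.14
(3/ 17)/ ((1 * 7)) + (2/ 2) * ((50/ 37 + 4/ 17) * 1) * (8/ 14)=4103/ 4403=0.93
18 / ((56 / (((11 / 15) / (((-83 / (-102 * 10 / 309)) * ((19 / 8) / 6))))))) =26928 / 1137017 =0.02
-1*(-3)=3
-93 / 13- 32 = -509 / 13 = -39.15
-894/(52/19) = -8493/26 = -326.65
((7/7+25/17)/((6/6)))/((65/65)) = 42/17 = 2.47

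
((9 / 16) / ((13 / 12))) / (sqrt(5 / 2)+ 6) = 81 / 871 -27 * sqrt(10) / 3484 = 0.07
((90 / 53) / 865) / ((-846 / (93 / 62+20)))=-43 / 861886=-0.00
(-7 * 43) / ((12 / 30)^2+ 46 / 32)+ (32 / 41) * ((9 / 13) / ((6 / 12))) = -63805136 / 340587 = -187.34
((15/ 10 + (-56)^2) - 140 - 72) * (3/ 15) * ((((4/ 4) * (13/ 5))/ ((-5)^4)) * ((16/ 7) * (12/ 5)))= 7302048/ 546875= 13.35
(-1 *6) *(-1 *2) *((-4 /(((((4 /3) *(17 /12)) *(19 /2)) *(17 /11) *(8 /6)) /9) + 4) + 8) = 726552 /5491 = 132.32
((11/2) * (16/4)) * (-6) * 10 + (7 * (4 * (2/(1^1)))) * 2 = -1208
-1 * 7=-7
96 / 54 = 16 / 9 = 1.78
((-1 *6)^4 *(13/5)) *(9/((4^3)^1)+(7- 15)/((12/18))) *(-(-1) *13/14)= -10389951/280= -37106.97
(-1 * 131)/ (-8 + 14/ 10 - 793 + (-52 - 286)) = 655/ 5688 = 0.12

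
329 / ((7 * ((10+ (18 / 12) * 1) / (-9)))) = -846 / 23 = -36.78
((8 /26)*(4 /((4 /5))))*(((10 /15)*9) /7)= 120 /91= 1.32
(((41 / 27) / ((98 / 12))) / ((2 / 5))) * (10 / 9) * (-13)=-26650 / 3969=-6.71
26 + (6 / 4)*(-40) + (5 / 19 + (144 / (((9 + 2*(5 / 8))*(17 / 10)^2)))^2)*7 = 133.26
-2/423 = -0.00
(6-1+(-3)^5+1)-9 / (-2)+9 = -447 / 2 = -223.50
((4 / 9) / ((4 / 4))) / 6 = 2 / 27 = 0.07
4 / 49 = 0.08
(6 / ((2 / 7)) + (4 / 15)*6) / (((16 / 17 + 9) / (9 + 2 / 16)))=140233 / 6760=20.74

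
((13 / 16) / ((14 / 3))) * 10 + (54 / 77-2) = 545 / 1232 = 0.44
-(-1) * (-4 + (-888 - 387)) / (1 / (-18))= 23022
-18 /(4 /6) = -27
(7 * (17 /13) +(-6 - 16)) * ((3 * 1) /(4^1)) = -501 /52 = -9.63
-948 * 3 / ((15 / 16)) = -15168 / 5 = -3033.60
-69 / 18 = -23 / 6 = -3.83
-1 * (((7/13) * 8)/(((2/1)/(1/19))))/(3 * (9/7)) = -196/6669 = -0.03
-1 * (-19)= 19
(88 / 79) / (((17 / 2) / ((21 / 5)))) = 3696 / 6715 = 0.55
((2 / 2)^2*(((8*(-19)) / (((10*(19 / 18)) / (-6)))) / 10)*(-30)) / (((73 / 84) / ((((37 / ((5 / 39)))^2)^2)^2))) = -2046515019676363450353855852864 / 142578125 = -14353639590058877898372.25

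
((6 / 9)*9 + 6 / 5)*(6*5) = 216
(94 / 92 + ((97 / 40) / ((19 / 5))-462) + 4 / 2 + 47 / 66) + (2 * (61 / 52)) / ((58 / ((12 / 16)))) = -39805262207 / 86987472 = -457.60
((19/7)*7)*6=114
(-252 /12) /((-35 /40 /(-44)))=-1056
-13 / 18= -0.72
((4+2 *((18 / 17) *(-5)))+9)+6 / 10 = 256 / 85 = 3.01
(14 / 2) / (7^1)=1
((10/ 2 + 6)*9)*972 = 96228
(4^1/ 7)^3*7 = 64/ 49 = 1.31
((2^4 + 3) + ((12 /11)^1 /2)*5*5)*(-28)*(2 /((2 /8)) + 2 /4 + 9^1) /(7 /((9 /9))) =-25130 /11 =-2284.55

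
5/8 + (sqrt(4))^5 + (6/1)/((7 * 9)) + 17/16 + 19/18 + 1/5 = 176593/5040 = 35.04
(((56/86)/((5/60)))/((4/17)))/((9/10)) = 4760/129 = 36.90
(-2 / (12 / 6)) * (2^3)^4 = -4096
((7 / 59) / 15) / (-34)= -7 / 30090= -0.00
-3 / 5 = -0.60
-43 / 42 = -1.02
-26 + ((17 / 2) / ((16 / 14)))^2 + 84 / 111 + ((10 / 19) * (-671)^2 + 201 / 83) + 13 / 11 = 38942086965471 / 164310784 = 237002.62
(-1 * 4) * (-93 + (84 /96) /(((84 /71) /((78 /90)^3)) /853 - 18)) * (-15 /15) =-372.19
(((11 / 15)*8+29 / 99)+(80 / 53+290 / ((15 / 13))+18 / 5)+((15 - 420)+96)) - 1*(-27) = -508897 / 26235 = -19.40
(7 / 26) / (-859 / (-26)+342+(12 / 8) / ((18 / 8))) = 21 / 29305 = 0.00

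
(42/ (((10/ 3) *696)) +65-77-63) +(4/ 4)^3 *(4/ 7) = -604213/ 8120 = -74.41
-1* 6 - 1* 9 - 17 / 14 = -227 / 14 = -16.21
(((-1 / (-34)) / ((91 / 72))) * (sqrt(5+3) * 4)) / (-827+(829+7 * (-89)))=-32 * sqrt(2) / 106743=-0.00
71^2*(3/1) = 15123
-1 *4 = -4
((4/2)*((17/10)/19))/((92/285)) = 51/92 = 0.55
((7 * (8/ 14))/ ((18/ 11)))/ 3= 22/ 27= 0.81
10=10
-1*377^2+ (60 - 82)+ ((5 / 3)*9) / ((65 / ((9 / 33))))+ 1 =-20327441 / 143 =-142149.94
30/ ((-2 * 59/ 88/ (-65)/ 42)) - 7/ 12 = 43242787/ 708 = 61077.38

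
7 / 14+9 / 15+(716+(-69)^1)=6481 / 10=648.10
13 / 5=2.60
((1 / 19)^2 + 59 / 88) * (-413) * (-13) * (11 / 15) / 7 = 5467943 / 14440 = 378.67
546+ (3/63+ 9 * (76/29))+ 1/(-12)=462475/812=569.55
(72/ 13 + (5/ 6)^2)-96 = -42011/ 468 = -89.77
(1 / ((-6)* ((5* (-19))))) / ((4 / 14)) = 7 / 1140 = 0.01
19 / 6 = 3.17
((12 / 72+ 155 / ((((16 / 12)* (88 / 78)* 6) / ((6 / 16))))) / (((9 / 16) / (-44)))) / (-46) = 55813 / 4968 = 11.23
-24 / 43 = -0.56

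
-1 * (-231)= 231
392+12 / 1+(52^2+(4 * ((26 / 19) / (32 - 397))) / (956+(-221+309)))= 5625588754 / 1810035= 3108.00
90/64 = 45/32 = 1.41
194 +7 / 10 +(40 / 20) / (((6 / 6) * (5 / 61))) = 2191 / 10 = 219.10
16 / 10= 8 / 5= 1.60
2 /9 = 0.22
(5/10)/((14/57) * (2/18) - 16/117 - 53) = -6669/708374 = -0.01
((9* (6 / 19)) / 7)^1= 54 / 133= 0.41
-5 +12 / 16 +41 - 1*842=-3221 / 4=-805.25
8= 8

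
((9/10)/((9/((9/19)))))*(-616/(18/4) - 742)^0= 9/190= 0.05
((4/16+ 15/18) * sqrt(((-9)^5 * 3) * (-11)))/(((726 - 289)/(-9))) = -9477 * sqrt(33)/1748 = -31.14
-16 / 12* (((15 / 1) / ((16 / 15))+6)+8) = -449 / 12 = -37.42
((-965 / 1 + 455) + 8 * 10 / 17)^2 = 73788100 / 289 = 255322.15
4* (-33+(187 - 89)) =260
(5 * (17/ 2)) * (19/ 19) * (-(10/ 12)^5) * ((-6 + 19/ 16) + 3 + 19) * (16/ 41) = -73046875/ 637632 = -114.56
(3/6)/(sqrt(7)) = sqrt(7)/14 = 0.19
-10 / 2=-5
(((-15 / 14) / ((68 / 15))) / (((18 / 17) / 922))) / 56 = -11525 / 3136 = -3.68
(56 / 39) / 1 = 56 / 39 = 1.44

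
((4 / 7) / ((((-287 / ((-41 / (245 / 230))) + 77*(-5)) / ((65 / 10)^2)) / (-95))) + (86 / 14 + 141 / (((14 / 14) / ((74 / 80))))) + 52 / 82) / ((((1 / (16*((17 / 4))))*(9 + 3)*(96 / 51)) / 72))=8255454409777 / 265830880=31055.29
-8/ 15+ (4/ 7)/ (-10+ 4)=-22/ 35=-0.63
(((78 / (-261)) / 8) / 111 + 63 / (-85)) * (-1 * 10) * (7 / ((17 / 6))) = 17042683 / 930291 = 18.32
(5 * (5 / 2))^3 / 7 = 15625 / 56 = 279.02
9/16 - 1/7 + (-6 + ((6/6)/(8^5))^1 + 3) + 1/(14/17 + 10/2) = -54695243/22708224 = -2.41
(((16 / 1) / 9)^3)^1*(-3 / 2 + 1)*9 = -2048 / 81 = -25.28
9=9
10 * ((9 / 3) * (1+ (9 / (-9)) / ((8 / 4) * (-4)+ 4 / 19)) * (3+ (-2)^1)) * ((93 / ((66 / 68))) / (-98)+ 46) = 60788835 / 39886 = 1524.06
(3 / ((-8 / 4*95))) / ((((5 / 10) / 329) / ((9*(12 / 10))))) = -53298 / 475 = -112.21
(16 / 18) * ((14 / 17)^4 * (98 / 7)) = 4302592 / 751689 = 5.72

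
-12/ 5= -2.40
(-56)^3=-175616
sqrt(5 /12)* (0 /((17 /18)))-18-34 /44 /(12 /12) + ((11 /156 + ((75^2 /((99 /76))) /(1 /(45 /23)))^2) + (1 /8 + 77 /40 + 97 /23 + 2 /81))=24055287223943938 /337007385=71379110.06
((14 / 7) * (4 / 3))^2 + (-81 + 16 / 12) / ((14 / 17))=-11293 / 126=-89.63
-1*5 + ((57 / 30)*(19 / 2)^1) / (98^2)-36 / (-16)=-527859 / 192080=-2.75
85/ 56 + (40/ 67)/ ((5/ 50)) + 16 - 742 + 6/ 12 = -2693981/ 3752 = -718.01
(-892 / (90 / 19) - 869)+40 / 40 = -47534 / 45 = -1056.31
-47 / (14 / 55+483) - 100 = -2660485 / 26579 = -100.10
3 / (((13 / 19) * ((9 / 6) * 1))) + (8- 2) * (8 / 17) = 1270 / 221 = 5.75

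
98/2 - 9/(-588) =49.02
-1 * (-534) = 534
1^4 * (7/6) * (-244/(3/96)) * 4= -109312/3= -36437.33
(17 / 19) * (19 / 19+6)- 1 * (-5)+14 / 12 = 1417 / 114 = 12.43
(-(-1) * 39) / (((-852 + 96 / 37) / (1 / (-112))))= 481 / 1173312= 0.00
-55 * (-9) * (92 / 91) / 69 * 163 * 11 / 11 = 107580 / 91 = 1182.20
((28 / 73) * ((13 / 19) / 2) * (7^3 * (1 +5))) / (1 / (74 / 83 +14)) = 462951216 / 115121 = 4021.43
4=4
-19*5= -95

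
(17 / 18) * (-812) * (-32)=220864 / 9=24540.44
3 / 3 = 1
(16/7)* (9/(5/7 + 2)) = 144/19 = 7.58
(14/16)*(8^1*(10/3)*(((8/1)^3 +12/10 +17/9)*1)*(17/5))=5516602/135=40863.72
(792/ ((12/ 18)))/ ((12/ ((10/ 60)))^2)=11/ 48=0.23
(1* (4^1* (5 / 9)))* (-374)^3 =-1046272480 / 9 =-116252497.78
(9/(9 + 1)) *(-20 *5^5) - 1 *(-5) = -56245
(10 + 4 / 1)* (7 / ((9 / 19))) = 1862 / 9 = 206.89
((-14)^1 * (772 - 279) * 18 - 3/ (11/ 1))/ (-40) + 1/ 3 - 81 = 3993317/ 1320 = 3025.24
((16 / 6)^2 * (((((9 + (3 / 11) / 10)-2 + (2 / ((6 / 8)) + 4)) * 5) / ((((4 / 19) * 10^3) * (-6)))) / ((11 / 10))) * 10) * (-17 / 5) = 2919274 / 245025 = 11.91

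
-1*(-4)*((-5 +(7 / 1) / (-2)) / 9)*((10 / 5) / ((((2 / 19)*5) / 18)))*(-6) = 7752 / 5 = 1550.40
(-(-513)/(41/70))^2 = 1289528100/1681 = 767119.63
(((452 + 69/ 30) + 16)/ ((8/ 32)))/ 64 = 4703/ 160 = 29.39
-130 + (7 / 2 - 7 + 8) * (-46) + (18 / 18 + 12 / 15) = -1676 / 5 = -335.20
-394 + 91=-303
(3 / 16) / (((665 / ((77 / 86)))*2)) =33 / 261440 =0.00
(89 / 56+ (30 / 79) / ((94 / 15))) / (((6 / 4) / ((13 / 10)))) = 4459741 / 3118920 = 1.43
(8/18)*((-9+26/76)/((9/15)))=-6.41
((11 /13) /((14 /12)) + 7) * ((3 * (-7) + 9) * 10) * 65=-60257.14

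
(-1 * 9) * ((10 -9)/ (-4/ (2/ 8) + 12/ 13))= 0.60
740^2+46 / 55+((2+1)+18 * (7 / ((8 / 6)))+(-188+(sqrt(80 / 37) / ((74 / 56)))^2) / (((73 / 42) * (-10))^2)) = 81311975681547257 / 148461410350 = 547697.72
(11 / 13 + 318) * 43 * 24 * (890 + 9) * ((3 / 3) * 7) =26919188520 / 13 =2070706809.23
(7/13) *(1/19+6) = 805/247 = 3.26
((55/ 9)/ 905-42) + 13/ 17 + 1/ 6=-2274253/ 55386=-41.06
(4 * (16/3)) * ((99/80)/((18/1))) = 22/15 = 1.47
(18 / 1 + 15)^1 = 33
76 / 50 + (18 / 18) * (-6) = -112 / 25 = -4.48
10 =10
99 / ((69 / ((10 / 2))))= 165 / 23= 7.17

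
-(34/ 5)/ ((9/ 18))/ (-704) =17/ 880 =0.02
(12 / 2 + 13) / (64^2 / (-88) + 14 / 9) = -1881 / 4454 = -0.42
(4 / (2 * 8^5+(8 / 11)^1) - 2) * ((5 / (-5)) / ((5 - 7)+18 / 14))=-2523087 / 901130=-2.80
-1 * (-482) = 482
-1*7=-7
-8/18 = -4/9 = -0.44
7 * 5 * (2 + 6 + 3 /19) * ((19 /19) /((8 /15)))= 81375 /152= 535.36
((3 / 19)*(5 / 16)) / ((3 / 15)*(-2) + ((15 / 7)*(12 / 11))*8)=5775 / 2141984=0.00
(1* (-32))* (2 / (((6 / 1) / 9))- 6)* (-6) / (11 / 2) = -1152 / 11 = -104.73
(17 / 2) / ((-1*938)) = -17 / 1876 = -0.01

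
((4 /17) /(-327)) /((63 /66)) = -88 /116739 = -0.00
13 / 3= 4.33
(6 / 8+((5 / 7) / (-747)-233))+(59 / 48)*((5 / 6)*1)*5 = -12668371 / 55776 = -227.13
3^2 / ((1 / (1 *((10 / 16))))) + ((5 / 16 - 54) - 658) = -706.06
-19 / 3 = -6.33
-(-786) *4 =3144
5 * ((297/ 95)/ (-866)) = -297/ 16454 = -0.02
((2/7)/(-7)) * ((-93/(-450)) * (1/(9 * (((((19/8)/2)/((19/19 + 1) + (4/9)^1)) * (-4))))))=2728/5655825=0.00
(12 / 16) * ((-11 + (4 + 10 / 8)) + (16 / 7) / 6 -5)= -871 / 112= -7.78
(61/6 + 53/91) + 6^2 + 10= 56.75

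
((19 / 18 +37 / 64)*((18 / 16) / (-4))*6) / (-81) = 941 / 27648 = 0.03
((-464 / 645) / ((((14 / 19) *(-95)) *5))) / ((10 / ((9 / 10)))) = 174 / 940625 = 0.00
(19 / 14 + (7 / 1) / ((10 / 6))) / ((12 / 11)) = 4279 / 840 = 5.09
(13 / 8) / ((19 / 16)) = 26 / 19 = 1.37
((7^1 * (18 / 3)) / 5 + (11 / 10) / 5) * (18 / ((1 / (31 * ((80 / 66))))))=320664 / 55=5830.25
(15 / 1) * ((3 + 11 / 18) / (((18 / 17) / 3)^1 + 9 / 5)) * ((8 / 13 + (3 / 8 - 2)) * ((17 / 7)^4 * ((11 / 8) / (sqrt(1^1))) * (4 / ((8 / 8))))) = -9761516875 / 2008608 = -4859.84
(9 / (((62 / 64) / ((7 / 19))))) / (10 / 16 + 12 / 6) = 768 / 589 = 1.30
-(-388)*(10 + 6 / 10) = 20564 / 5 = 4112.80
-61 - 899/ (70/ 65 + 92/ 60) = -206354/ 509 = -405.41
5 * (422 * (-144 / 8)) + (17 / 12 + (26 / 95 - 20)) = -43318073 / 1140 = -37998.31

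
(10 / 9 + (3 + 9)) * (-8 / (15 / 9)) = -944 / 15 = -62.93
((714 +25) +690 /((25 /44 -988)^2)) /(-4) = -60650810117 /328285532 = -184.75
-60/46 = -1.30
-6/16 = -3/8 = -0.38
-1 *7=-7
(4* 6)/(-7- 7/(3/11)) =-36/49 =-0.73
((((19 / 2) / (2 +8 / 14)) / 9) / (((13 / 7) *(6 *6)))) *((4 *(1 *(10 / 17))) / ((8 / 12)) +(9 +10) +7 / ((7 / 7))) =233681 / 1288872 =0.18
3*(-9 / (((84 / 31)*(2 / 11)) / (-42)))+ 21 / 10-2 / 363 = 16725911 / 7260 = 2303.84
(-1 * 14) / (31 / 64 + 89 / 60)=-13440 / 1889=-7.11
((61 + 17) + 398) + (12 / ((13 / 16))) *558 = 113324 / 13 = 8717.23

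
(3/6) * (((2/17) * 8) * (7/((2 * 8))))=0.21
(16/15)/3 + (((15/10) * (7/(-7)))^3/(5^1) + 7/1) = 481/72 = 6.68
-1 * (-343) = 343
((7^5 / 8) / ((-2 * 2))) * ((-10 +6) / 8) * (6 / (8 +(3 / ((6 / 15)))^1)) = 50421 / 496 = 101.66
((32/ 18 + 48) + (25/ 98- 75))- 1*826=-750553/ 882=-850.97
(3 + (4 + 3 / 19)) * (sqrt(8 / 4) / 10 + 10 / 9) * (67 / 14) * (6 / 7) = 13668 * sqrt(2) / 4655 + 91120 / 2793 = 36.78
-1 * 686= -686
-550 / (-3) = 550 / 3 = 183.33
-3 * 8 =-24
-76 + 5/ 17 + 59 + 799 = 13299/ 17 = 782.29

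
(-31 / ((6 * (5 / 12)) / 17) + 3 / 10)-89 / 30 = -3202 / 15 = -213.47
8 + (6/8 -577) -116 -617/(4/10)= -8907/4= -2226.75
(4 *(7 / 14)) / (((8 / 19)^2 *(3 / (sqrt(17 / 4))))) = 361 *sqrt(17) / 192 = 7.75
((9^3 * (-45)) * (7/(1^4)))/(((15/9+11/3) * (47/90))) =-31000725/376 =-82448.74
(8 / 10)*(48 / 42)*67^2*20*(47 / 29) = 27005824 / 203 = 133033.62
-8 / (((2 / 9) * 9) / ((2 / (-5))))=8 / 5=1.60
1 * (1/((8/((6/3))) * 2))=1/8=0.12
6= 6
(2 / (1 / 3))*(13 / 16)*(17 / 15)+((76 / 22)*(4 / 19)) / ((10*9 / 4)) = 22007 / 3960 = 5.56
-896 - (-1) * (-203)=-1099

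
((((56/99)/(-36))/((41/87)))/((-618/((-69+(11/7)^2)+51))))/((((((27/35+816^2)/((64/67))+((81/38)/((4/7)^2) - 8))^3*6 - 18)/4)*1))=-486093113196544000/294746797314622352338505071011094010679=-0.00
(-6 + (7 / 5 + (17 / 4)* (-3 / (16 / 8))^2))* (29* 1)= 11513 / 80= 143.91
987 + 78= 1065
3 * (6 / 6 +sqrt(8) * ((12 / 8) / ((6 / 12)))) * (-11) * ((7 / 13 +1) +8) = -24552 * sqrt(2) / 13-4092 / 13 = -2985.67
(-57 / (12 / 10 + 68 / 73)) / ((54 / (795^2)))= -487010375 / 1556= -312988.67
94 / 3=31.33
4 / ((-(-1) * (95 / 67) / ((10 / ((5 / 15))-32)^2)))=1072 / 95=11.28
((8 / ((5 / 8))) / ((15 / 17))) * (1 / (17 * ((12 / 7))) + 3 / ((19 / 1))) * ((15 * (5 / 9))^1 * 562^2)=3764860480 / 513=7338909.32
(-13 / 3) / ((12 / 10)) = -65 / 18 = -3.61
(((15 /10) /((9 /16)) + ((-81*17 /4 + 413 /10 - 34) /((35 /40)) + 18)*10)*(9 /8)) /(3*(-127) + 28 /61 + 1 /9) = 10.85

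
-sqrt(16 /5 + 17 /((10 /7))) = -sqrt(1510) /10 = -3.89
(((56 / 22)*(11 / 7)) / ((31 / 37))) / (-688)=-37 / 5332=-0.01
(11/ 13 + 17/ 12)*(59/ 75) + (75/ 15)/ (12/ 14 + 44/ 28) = 763559/ 198900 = 3.84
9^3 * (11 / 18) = 445.50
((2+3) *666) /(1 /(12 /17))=39960 /17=2350.59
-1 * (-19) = 19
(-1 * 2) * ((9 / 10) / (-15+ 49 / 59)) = 531 / 4180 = 0.13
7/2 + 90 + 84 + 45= 445/2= 222.50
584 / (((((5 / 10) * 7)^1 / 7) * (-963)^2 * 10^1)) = 584 / 4636845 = 0.00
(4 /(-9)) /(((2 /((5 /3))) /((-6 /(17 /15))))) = 1.96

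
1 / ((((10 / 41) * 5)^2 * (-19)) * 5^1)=-1681 / 237500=-0.01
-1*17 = -17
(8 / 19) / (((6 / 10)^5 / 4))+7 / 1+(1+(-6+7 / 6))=229241 / 9234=24.83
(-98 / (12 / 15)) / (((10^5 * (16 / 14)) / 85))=-5831 / 64000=-0.09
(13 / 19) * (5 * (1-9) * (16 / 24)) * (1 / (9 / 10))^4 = -10400000 / 373977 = -27.81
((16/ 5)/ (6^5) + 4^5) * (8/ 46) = 4976642/ 27945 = 178.09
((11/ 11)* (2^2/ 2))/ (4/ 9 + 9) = 18/ 85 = 0.21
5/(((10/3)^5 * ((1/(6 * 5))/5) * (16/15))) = 2187/1280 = 1.71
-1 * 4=-4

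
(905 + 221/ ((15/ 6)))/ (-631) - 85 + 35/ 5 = -251057/ 3155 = -79.57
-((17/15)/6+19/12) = -319/180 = -1.77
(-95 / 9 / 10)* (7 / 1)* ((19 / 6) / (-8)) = 2527 / 864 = 2.92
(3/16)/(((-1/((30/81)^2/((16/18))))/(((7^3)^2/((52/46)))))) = -67648175/22464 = -3011.40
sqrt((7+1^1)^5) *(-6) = -768 *sqrt(2) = -1086.12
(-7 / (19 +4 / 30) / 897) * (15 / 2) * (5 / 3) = -125 / 24518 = -0.01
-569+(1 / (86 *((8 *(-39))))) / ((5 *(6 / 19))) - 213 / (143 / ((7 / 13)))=-65589505757 / 115109280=-569.80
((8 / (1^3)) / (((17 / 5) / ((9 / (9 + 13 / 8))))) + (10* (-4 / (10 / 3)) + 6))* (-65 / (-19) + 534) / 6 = -1970723 / 5491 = -358.90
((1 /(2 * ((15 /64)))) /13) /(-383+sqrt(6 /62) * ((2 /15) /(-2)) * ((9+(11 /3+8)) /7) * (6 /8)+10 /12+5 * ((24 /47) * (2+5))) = -18927159440 /42016751682061+247408 * sqrt(93) /42016751682061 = -0.00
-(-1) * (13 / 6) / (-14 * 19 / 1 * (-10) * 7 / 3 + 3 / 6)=13 / 37243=0.00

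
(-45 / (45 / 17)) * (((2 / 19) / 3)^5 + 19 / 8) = -194346538763 / 4813536456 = -40.38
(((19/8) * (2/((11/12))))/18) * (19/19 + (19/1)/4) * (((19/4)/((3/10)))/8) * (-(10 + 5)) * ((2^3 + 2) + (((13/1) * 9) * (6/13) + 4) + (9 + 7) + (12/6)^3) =-4774225/1056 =-4521.05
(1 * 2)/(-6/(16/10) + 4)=8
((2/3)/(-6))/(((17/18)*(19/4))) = -8/323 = -0.02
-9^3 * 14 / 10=-1020.60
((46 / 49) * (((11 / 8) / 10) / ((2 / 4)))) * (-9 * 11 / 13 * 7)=-25047 / 1820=-13.76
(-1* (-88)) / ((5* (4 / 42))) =924 / 5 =184.80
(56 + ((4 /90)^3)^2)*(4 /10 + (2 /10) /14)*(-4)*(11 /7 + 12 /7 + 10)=-836089553365072 /678140859375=-1232.91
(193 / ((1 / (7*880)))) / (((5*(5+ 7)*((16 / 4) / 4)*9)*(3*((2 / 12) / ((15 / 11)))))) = 6004.44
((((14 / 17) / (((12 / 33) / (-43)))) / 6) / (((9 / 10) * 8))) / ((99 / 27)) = -1505 / 2448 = -0.61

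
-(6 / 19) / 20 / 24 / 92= -1 / 139840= -0.00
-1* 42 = -42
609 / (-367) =-609 / 367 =-1.66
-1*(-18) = 18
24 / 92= 6 / 23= 0.26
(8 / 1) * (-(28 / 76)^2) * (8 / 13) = -0.67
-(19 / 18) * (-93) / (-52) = -589 / 312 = -1.89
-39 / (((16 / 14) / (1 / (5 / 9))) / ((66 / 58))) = -81081 / 1160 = -69.90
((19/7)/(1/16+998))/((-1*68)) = -76/1900311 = -0.00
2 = 2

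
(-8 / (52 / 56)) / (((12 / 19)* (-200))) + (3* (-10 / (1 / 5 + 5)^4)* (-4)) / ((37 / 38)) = 37530187 / 158513550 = 0.24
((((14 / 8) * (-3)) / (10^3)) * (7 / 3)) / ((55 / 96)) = -147 / 6875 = -0.02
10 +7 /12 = 127 /12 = 10.58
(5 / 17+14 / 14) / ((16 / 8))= 11 / 17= 0.65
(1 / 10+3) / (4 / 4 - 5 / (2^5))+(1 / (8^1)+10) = 14903 / 1080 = 13.80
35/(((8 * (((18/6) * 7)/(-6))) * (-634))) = 5/2536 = 0.00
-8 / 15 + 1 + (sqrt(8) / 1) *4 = 7 / 15 + 8 *sqrt(2) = 11.78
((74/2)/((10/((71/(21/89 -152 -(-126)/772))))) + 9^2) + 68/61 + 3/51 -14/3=6138602795231/81011917725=75.77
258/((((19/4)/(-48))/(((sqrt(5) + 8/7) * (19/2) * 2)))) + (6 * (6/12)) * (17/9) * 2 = -49536 * sqrt(5) - 1188626/21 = -167367.10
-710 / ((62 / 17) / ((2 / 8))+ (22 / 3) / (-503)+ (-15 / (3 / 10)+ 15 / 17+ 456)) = -18213630 / 10811611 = -1.68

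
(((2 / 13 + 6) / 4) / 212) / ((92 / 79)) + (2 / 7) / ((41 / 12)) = 1634677 / 18192356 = 0.09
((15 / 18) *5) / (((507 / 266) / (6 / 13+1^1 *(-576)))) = -8292550 / 6591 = -1258.16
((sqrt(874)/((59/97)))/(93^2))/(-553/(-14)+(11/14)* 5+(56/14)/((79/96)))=53641* sqrt(874)/13626810864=0.00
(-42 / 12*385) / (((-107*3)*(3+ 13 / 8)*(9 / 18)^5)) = 344960 / 11877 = 29.04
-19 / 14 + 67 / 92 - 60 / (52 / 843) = -8148645 / 8372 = -973.32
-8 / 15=-0.53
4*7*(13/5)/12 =91/15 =6.07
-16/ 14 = -8/ 7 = -1.14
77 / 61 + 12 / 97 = 8201 / 5917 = 1.39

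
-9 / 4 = -2.25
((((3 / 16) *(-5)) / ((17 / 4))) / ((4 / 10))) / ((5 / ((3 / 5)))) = -9 / 136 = -0.07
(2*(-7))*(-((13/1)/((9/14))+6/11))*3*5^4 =17990000/33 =545151.52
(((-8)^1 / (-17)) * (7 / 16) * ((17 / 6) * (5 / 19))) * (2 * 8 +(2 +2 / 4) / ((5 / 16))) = 70 / 19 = 3.68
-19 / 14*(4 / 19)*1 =-2 / 7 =-0.29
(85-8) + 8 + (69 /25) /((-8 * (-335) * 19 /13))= 108205897 /1273000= 85.00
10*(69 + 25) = 940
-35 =-35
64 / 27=2.37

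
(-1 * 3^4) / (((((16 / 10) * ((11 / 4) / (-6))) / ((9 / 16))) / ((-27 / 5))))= -335.51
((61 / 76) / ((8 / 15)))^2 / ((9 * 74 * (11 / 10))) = 465125 / 150453248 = 0.00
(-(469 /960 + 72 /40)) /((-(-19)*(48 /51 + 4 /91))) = -3398759 /27797760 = -0.12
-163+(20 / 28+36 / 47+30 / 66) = -582895 / 3619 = -161.07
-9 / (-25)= 9 / 25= 0.36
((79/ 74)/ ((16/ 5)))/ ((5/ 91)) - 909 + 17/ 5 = -5325207/ 5920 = -899.53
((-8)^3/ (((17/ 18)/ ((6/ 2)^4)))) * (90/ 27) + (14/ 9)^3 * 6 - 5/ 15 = -604569841/ 4131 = -146349.51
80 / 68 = 1.18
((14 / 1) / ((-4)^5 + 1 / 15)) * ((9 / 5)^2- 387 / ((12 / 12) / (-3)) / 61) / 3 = -475524 / 4684495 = -0.10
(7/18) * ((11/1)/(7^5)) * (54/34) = 33/81634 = 0.00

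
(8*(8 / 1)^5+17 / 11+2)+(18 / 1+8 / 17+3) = 49025606 / 187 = 262169.02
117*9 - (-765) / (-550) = 115677 / 110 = 1051.61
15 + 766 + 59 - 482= 358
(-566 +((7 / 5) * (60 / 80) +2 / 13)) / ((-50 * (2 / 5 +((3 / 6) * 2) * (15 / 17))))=2496399 / 283400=8.81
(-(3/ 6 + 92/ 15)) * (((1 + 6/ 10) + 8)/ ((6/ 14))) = -11144/ 75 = -148.59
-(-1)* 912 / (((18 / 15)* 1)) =760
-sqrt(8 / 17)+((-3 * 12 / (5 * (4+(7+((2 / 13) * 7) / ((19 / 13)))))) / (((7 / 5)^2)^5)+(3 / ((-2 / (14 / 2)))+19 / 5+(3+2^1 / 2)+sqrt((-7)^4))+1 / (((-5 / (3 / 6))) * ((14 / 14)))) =14544467814237 / 314959902635 - 2 * sqrt(34) / 17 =45.49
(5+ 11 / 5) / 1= 36 / 5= 7.20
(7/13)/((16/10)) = 35/104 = 0.34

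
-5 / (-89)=5 / 89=0.06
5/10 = 1/2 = 0.50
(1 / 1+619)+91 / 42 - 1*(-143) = 4591 / 6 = 765.17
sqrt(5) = 2.24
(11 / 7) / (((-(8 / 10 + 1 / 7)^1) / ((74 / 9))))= -370 / 27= -13.70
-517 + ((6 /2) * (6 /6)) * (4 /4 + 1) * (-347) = -2599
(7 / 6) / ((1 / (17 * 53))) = 6307 / 6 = 1051.17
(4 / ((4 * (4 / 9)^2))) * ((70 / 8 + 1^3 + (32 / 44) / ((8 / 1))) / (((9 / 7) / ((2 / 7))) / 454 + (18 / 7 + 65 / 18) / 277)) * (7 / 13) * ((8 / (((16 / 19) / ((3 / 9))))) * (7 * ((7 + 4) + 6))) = 732987280790289 / 2337077600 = 313634.12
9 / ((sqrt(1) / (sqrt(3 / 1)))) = 9 * sqrt(3) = 15.59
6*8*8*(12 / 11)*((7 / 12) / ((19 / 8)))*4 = 411.56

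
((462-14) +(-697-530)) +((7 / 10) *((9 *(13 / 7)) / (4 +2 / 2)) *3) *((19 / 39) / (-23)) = -896021 / 1150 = -779.15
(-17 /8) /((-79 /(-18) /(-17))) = 2601 /316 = 8.23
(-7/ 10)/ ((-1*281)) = 7/ 2810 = 0.00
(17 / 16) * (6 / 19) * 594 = 15147 / 76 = 199.30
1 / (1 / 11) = 11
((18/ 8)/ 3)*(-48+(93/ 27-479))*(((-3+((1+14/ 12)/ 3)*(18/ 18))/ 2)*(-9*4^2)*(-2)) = 386384/ 3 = 128794.67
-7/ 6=-1.17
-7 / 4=-1.75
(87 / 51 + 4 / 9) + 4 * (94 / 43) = 71675 / 6579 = 10.89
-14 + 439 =425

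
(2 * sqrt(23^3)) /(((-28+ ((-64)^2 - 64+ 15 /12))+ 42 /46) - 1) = 4232 * sqrt(23) /368475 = 0.06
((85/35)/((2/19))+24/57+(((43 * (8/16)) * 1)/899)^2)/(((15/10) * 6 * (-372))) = -10101142015/1439515896336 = -0.01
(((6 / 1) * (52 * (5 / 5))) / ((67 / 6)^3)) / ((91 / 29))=0.07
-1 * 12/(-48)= 1/4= 0.25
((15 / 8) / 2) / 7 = 15 / 112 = 0.13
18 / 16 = 9 / 8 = 1.12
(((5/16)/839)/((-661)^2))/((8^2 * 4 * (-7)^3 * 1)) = -5/515013896671232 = -0.00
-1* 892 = -892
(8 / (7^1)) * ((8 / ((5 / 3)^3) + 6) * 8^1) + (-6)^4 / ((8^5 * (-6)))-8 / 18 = 323504473 / 4608000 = 70.20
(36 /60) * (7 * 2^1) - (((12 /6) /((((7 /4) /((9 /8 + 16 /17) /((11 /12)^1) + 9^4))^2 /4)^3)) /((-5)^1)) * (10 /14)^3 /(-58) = -111999181783549140229699509874784863264732866 /250207314488279429185135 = -447625530103339832432.51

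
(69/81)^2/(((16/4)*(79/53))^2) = 1485961/72795024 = 0.02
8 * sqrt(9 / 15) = 8 * sqrt(15) / 5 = 6.20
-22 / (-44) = 1 / 2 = 0.50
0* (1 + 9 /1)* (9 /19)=0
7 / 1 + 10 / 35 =51 / 7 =7.29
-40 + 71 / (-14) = -631 / 14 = -45.07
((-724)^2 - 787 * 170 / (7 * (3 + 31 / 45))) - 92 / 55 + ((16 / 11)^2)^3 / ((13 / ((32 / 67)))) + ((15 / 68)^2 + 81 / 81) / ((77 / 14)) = 5378612948815873342621 / 10363542492463160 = 518993.67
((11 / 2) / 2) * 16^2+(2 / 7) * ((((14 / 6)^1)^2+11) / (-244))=2705398 / 3843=703.98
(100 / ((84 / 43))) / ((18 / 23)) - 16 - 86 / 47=845311 / 17766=47.58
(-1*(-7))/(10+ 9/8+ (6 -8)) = 56/73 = 0.77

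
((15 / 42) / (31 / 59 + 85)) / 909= 295 / 64215396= 0.00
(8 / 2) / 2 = 2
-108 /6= -18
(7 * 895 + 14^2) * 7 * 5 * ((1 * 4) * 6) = 5427240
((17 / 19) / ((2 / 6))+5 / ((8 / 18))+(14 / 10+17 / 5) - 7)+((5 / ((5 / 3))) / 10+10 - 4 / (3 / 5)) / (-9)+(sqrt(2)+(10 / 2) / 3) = sqrt(2)+133351 / 10260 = 14.41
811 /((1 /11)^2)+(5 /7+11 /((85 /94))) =58395608 /595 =98143.88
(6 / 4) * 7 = 21 / 2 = 10.50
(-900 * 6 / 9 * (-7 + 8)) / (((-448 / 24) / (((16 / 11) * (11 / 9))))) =400 / 7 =57.14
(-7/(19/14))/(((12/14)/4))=-1372/57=-24.07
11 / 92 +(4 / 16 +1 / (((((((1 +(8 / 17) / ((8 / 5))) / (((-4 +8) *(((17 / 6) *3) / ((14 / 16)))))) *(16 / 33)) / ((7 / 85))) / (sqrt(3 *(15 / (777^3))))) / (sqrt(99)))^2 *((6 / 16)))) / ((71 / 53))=43504701118 / 141858538535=0.31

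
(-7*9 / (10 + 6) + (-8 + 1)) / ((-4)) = 175 / 64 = 2.73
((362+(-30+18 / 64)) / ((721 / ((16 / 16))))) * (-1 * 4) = -1519 / 824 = -1.84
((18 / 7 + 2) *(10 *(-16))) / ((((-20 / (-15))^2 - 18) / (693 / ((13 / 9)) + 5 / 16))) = 143794080 / 6643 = 21645.96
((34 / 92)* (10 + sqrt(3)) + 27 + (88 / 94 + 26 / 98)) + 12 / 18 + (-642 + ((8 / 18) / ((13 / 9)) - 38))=-1336832257 / 2065791 + 17* sqrt(3) / 46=-646.49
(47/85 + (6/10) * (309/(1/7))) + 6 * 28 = 24928/17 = 1466.35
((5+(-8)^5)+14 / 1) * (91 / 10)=-2980159 / 10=-298015.90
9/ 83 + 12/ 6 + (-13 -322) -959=-107227/ 83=-1291.89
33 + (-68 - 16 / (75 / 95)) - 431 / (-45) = -45.69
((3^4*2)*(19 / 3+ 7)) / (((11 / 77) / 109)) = 1648080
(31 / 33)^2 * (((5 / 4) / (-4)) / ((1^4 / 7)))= -33635 / 17424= -1.93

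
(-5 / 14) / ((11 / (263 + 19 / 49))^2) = -416412090 / 2033647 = -204.76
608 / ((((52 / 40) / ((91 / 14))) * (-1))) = -3040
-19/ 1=-19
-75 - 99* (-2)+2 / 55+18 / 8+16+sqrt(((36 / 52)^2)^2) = 5270847 / 37180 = 141.77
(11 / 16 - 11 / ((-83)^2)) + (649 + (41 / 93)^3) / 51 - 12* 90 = -4822713304820083 / 4521631744368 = -1066.59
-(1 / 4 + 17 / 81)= -149 / 324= -0.46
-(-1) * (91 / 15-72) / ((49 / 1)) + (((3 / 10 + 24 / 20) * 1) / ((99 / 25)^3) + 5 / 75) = -39771311 / 31696434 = -1.25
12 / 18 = 2 / 3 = 0.67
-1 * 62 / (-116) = 31 / 58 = 0.53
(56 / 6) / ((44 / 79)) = 16.76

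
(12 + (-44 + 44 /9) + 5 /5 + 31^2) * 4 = 33656 /9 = 3739.56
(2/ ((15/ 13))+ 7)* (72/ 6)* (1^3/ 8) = 131/ 10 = 13.10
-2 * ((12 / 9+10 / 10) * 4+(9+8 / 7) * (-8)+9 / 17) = 50894 / 357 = 142.56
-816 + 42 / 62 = -25275 / 31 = -815.32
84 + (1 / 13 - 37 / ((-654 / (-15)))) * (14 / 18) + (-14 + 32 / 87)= 17201761 / 246558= 69.77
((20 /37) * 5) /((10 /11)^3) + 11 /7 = 13387 /2590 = 5.17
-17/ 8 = -2.12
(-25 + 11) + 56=42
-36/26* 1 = -18/13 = -1.38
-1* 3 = -3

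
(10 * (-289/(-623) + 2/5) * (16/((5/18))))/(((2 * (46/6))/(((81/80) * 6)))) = 3070548/15575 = 197.15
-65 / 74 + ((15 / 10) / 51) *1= -534 / 629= -0.85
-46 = -46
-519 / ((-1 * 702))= 173 / 234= 0.74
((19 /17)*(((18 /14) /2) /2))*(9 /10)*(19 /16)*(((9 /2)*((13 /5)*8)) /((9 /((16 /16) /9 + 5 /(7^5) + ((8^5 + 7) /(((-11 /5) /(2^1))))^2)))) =42893470990506457269 /12100199650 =3544856467.76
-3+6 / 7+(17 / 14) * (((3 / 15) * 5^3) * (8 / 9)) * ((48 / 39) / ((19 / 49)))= 1299455 / 15561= 83.51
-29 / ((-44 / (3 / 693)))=29 / 10164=0.00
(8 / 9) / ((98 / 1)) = 0.01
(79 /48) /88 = 79 /4224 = 0.02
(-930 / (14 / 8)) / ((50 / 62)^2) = -714984 / 875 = -817.12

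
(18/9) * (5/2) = 5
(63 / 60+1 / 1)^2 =1681 / 400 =4.20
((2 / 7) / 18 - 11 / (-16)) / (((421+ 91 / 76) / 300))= 336775 / 673827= 0.50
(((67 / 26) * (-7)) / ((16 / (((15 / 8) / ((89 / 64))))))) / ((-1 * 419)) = 7035 / 1939132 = 0.00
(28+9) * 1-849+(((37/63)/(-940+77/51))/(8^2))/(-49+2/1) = -2455008906379/3023409984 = -812.00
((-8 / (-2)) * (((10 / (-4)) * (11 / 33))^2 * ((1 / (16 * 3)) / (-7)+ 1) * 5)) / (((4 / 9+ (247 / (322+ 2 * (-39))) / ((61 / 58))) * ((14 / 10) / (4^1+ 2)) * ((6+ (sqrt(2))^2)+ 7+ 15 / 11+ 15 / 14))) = 2.42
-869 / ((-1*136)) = 869 / 136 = 6.39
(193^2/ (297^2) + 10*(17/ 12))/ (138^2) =2573753/ 3359704392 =0.00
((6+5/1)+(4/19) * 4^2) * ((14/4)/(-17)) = -1911/646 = -2.96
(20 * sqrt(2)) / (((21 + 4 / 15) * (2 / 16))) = 2400 * sqrt(2) / 319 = 10.64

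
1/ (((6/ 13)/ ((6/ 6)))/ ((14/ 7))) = 13/ 3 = 4.33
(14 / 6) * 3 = 7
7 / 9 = 0.78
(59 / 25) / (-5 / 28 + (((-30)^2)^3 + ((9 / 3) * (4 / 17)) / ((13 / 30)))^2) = 80685332 / 18169276997898936084614875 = 0.00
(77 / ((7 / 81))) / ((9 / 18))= 1782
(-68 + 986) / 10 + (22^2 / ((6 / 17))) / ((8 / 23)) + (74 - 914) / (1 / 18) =-665137 / 60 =-11085.62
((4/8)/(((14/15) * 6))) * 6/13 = 15/364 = 0.04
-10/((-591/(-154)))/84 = -55/1773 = -0.03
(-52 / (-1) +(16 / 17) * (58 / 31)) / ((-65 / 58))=-1643256 / 34255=-47.97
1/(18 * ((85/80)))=8/153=0.05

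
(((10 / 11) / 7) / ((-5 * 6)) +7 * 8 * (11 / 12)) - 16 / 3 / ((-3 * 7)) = 35747 / 693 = 51.58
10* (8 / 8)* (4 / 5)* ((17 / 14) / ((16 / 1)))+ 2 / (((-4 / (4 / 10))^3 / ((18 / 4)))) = 4187 / 7000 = 0.60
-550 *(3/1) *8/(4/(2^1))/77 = -600/7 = -85.71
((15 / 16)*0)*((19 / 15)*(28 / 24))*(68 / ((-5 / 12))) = 0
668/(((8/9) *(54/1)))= 167/12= 13.92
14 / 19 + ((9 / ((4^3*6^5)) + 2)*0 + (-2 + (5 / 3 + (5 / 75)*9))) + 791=225721 / 285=792.00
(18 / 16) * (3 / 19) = 27 / 152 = 0.18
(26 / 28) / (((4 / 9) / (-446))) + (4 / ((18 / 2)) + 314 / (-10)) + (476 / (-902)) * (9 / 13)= -7115098357 / 7387380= -963.14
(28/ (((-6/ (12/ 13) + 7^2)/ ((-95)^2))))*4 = 404320/ 17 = 23783.53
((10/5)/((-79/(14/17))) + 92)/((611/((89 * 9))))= 120.58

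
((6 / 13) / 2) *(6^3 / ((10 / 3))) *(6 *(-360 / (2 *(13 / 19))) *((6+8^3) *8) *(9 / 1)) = -148777026048 / 169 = -880337432.24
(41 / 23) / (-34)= -41 / 782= -0.05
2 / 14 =1 / 7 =0.14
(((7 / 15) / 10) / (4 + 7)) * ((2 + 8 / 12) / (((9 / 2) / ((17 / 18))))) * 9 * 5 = 476 / 4455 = 0.11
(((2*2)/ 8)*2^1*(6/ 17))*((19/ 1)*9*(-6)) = -6156/ 17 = -362.12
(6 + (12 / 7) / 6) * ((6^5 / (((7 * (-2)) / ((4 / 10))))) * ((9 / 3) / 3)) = -342144 / 245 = -1396.51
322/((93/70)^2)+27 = 1811323/8649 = 209.43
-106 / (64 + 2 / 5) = -265 / 161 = -1.65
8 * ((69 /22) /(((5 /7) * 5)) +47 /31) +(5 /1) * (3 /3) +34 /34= 214442 /8525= 25.15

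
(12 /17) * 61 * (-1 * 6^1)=-258.35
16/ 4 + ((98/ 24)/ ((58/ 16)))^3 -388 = -251923960/ 658503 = -382.57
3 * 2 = 6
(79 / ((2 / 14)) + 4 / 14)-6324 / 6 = -3505 / 7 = -500.71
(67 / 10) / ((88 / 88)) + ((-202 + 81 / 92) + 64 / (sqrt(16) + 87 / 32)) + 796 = 12087677 / 19780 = 611.11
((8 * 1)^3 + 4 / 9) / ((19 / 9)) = 4612 / 19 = 242.74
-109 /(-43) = 109 /43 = 2.53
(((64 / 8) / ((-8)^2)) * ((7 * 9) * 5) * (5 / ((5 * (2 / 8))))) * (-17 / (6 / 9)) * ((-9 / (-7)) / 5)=-4131 / 4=-1032.75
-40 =-40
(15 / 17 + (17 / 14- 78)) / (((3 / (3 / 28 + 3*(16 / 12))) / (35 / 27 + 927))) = -6508729175 / 67473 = -96464.20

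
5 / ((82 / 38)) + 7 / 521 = 49782 / 21361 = 2.33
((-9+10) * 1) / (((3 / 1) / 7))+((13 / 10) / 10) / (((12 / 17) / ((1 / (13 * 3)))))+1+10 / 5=19217 / 3600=5.34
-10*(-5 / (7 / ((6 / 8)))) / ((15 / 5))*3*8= 300 / 7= 42.86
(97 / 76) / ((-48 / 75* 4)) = -2425 / 4864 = -0.50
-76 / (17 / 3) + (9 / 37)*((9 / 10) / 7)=-589143 / 44030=-13.38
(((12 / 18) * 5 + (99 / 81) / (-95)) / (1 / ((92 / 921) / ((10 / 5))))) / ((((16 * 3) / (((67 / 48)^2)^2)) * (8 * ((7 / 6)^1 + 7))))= 1315807747937 / 6554457514967040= 0.00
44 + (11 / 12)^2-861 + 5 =-116807 / 144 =-811.16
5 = 5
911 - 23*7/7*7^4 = -54312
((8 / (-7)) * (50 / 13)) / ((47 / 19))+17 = 65109 / 4277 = 15.22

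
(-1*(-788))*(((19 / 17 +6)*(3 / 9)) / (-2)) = -47674 / 51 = -934.78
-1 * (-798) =798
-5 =-5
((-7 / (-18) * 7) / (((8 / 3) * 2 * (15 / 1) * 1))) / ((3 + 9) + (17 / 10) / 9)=49 / 17552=0.00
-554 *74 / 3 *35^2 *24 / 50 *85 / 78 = -341496680 / 39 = -8756325.13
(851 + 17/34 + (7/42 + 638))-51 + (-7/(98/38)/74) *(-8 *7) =159920/111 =1440.72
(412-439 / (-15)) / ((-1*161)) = -6619 / 2415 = -2.74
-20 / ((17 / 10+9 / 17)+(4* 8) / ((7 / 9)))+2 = 79426 / 51613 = 1.54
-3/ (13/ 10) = -30/ 13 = -2.31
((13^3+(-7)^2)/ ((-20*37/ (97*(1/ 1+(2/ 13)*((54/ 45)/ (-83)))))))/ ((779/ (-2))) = 586375573/ 777500425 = 0.75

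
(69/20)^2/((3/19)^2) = 190969/400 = 477.42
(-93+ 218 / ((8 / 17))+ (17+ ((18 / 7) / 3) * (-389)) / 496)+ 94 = 463.61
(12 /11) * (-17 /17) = -12 /11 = -1.09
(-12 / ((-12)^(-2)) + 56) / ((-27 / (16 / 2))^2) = -107008 / 729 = -146.79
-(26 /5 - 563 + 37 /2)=5393 /10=539.30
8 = 8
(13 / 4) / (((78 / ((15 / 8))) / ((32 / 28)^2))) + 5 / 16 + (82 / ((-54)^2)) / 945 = 31987171 / 77157360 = 0.41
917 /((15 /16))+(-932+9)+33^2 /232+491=1916879 /3480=550.83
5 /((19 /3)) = 0.79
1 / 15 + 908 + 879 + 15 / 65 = 348523 / 195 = 1787.30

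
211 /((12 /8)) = 422 /3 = 140.67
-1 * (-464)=464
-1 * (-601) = 601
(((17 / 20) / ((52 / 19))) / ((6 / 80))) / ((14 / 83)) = 26809 / 1092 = 24.55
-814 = -814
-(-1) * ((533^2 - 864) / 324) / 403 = 283225 / 130572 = 2.17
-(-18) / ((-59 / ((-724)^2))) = -9435168 / 59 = -159918.10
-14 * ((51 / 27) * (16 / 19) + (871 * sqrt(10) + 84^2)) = -16895872 / 171 - 12194 * sqrt(10) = -137367.08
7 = 7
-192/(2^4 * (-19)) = 12/19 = 0.63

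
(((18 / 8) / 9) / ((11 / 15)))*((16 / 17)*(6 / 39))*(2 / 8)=30 / 2431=0.01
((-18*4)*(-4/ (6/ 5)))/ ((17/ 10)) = 2400/ 17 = 141.18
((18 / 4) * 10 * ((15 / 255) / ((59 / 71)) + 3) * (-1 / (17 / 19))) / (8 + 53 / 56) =-17.26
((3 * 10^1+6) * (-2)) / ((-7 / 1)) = 72 / 7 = 10.29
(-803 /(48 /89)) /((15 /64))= -285868 /45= -6352.62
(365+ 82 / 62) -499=-4113 / 31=-132.68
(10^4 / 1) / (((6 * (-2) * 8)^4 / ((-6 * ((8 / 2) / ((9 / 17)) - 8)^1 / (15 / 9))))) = 0.00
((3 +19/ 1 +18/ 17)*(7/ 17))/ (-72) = -343/ 2601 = -0.13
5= 5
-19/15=-1.27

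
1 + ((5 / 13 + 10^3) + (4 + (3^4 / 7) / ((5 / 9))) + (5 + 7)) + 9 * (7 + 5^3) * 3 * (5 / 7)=1630687 / 455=3583.93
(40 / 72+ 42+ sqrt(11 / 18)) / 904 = sqrt(22) / 5424+ 383 / 8136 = 0.05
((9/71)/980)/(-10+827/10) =9/5058466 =0.00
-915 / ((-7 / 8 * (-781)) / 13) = -95160 / 5467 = -17.41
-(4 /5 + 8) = -44 /5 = -8.80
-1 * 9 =-9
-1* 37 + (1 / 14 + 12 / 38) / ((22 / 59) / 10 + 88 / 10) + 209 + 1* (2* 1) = 120692773 / 693462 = 174.04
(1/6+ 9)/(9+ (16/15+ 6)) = 0.57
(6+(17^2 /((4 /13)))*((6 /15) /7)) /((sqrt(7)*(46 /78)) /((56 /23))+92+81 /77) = 3204664306272 /4997133805073 - 41709032508*sqrt(7) /24985669025365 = 0.64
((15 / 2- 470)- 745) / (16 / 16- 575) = 345 / 164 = 2.10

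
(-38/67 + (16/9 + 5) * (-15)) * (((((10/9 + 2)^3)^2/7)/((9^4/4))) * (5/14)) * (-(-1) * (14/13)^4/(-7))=11090647519723520/20016795904669161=0.55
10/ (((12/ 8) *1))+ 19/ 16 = 377/ 48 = 7.85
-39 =-39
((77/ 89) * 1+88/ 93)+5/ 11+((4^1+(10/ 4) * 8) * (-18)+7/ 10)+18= -374234171/ 910470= -411.03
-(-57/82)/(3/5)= 95/82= 1.16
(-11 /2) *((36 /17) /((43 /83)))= -16434 /731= -22.48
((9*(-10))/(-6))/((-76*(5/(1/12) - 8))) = -15/3952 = -0.00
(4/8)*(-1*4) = -2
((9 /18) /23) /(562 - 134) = 1 /19688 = 0.00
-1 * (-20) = 20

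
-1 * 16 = -16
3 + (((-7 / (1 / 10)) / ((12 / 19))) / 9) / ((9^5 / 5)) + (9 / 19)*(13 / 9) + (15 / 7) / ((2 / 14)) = 1131906155 / 60584274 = 18.68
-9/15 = -3/5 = -0.60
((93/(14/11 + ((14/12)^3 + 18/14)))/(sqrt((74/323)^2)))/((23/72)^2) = 1294985615616/1349812799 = 959.38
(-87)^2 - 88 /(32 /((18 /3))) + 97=15299 /2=7649.50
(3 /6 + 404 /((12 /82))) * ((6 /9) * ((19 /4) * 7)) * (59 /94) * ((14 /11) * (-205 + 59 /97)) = -9020916669359 /902682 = -9993460.23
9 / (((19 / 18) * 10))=81 / 95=0.85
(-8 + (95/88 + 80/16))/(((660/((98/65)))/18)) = -1911/24200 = -0.08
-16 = -16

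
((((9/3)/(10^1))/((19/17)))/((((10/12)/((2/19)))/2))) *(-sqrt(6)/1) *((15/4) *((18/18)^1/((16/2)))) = -459 *sqrt(6)/14440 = -0.08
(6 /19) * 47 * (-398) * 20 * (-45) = 5316442.11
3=3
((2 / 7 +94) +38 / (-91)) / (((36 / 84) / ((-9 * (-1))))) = 25626 / 13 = 1971.23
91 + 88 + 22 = 201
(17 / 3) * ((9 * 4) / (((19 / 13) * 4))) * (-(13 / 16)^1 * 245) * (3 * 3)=-19004895 / 304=-62516.10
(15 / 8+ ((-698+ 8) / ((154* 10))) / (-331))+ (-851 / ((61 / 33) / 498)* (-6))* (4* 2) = 136874599078113 / 12437656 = 11004854.86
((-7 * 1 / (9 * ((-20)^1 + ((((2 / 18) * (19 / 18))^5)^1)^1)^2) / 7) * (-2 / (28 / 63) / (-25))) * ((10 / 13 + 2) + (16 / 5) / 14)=-8490524511310669252896768 / 56644869201351537726764246375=-0.00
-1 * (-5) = 5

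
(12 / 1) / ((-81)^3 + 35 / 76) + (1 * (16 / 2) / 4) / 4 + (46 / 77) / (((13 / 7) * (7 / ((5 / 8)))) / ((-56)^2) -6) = 379848985819 / 948910466614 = 0.40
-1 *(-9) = 9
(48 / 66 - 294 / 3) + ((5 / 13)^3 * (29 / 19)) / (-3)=-134034905 / 1377519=-97.30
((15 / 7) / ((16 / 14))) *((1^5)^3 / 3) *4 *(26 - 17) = 45 / 2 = 22.50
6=6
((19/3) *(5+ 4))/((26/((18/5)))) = 513/65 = 7.89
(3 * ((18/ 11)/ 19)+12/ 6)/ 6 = 236/ 627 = 0.38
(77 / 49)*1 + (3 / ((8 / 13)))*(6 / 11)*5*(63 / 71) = 292349 / 21868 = 13.37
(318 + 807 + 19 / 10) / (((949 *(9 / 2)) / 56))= 631064 / 42705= 14.78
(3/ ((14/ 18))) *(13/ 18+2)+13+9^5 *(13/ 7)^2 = 19960865/ 98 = 203682.30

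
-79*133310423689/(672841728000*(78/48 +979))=-10531523471431/659805419520000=-0.02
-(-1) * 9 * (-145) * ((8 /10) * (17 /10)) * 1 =-8874 /5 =-1774.80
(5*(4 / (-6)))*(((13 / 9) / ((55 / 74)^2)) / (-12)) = 35594 / 49005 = 0.73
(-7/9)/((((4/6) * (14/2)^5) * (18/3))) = -1/86436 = -0.00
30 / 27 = 10 / 9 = 1.11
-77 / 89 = -0.87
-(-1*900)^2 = -810000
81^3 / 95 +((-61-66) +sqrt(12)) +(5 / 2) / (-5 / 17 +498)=2*sqrt(3) +8788888747 / 1607590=5470.58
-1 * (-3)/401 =3/401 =0.01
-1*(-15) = 15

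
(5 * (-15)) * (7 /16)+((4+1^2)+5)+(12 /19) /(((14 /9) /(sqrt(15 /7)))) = -365 /16+54 * sqrt(105) /931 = -22.22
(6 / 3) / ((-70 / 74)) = -74 / 35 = -2.11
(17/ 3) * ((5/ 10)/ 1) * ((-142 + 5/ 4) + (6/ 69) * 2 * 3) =-219317/ 552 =-397.31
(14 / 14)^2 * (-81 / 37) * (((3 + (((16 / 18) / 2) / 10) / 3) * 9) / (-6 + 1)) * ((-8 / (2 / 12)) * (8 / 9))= -12672 / 25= -506.88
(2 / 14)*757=757 / 7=108.14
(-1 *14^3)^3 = -20661046784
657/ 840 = 0.78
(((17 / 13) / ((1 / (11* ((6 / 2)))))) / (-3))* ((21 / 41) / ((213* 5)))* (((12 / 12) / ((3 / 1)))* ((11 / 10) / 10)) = -14399 / 56764500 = -0.00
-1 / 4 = -0.25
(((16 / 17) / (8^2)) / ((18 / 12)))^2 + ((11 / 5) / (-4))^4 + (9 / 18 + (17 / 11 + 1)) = 14360693651 / 4577760000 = 3.14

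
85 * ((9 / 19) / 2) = 765 / 38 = 20.13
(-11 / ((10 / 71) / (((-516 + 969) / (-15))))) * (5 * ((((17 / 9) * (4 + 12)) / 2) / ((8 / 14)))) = 14033789 / 45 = 311861.98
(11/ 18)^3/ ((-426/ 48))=-1331/ 51759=-0.03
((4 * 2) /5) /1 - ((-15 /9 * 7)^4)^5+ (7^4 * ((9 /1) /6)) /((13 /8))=-494622927603223806355393957754861 /226640986065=-2182407234415082081042.54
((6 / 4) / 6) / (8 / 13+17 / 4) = 0.05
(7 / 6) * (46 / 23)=7 / 3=2.33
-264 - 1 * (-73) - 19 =-210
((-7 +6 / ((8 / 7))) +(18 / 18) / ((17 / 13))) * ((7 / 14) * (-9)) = 603 / 136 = 4.43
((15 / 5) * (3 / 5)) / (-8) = -0.22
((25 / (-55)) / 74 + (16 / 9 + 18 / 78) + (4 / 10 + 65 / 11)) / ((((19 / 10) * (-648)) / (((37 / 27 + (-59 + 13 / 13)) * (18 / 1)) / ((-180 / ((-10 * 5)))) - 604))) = 94802405003 / 15829698456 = 5.99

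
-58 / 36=-29 / 18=-1.61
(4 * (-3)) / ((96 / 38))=-19 / 4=-4.75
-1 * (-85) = 85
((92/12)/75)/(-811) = -23/182475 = -0.00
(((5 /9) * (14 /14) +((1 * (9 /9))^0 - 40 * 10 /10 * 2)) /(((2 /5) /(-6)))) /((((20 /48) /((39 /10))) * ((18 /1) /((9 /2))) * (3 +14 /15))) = 41301 /59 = 700.02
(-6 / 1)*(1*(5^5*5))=-93750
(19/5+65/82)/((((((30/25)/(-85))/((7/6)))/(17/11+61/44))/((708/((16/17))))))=-48321084665/57728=-837047.61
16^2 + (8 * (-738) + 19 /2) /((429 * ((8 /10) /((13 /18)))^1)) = 1157567 /4752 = 243.60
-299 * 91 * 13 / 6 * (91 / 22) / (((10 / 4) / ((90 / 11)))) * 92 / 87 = -2961318724 / 3509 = -843920.98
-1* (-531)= 531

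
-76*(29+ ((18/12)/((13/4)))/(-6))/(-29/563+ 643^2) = -0.01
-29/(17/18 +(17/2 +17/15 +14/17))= -22185/8722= -2.54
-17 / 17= -1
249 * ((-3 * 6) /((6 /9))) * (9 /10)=-60507 /10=-6050.70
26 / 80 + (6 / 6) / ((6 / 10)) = 239 / 120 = 1.99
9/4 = 2.25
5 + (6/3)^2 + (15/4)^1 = 51/4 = 12.75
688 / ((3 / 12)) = 2752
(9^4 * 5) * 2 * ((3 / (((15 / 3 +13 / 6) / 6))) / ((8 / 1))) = 885735 / 43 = 20598.49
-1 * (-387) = 387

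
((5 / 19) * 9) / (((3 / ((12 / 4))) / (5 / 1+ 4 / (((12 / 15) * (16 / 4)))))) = 1125 / 76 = 14.80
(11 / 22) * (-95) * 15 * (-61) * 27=2346975 / 2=1173487.50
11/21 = 0.52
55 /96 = 0.57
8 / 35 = 0.23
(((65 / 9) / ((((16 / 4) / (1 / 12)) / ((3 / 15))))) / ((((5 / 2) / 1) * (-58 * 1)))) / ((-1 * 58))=13 / 3633120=0.00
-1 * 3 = -3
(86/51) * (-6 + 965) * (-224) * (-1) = 18474176/51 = 362238.75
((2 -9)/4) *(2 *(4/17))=-14/17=-0.82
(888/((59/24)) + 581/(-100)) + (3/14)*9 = 14758097/41300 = 357.34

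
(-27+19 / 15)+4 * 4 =-146 / 15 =-9.73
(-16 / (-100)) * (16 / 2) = 32 / 25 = 1.28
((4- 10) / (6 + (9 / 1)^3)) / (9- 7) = -1 / 245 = -0.00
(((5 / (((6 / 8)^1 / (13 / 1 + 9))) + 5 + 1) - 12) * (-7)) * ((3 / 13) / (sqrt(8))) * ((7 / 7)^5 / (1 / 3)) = -4431 * sqrt(2) / 26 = -241.01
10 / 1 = 10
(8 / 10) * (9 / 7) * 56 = 57.60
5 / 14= 0.36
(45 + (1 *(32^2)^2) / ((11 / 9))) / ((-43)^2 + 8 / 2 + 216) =9437679 / 22759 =414.68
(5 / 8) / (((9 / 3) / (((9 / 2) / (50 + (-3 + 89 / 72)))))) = 135 / 6946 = 0.02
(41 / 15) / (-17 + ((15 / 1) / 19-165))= -779 / 51645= -0.02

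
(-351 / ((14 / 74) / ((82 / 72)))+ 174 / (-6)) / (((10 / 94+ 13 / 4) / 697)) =-1964721025 / 4417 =-444808.93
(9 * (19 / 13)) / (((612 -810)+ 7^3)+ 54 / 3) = 0.08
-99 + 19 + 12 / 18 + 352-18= 764 / 3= 254.67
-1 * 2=-2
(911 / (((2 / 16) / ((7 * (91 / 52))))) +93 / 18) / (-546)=-535699 / 3276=-163.52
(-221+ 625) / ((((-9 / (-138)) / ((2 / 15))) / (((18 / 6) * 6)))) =74336 / 5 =14867.20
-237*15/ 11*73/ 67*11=-259515/ 67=-3873.36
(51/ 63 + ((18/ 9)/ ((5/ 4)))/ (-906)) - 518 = -2733361/ 5285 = -517.19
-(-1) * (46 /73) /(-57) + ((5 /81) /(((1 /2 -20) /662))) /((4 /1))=-2343923 /4381533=-0.53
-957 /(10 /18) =-8613 /5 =-1722.60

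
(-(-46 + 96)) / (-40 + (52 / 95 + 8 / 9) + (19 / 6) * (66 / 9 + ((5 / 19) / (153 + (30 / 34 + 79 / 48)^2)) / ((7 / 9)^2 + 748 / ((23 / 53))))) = 14574614973110264250 / 4471934194567146839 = 3.26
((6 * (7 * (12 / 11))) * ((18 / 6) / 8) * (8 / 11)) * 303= 458136 / 121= 3786.25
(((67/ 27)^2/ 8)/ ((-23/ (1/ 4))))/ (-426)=0.00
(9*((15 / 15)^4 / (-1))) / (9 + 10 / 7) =-63 / 73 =-0.86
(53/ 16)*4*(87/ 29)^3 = 357.75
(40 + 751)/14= 56.50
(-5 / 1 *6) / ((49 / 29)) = -17.76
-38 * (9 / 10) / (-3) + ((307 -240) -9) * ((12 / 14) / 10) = 573 / 35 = 16.37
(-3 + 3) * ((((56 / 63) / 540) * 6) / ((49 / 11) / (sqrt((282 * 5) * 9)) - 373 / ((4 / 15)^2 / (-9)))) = 0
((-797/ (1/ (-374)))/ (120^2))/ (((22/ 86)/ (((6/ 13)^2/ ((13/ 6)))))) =1747821/ 219700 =7.96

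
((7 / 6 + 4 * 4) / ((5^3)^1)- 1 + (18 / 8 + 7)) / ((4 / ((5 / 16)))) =12581 / 19200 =0.66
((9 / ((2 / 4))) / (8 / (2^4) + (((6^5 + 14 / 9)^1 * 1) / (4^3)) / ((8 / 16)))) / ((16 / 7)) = 1134 / 35071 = 0.03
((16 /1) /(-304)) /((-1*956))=1 /18164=0.00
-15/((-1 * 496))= 15/496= 0.03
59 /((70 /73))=4307 /70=61.53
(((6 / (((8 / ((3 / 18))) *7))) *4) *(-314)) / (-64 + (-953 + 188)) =157 / 5803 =0.03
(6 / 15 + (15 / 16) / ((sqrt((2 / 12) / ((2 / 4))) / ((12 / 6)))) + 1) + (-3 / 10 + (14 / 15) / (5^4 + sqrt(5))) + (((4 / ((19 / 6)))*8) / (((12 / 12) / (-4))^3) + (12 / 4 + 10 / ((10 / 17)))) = -3482495939 / 5566335 - 7*sqrt(5) / 2929650 + 15*sqrt(3) / 8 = -622.39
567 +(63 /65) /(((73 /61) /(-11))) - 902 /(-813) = 2157219436 /3857685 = 559.20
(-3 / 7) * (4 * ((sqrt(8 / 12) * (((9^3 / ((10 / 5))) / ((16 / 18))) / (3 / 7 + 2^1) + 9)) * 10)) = -241875 * sqrt(6) / 238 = -2489.37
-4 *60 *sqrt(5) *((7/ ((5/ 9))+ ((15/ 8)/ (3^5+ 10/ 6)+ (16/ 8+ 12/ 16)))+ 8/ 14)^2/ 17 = -32152258260027 *sqrt(5)/ 8975674960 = -8009.94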